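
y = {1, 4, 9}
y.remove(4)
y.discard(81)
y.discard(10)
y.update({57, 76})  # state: {1, 9, 57, 76}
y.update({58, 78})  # {1, 9, 57, 58, 76, 78}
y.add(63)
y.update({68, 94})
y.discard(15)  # {1, 9, 57, 58, 63, 68, 76, 78, 94}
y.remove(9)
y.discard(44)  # {1, 57, 58, 63, 68, 76, 78, 94}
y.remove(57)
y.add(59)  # {1, 58, 59, 63, 68, 76, 78, 94}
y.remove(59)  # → {1, 58, 63, 68, 76, 78, 94}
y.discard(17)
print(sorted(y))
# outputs [1, 58, 63, 68, 76, 78, 94]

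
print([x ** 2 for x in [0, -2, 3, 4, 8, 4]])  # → [0, 4, 9, 16, 64, 16]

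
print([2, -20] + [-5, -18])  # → [2, -20, -5, -18]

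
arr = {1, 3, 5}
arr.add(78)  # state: {1, 3, 5, 78}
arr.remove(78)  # {1, 3, 5}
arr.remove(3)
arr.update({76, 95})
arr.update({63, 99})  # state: {1, 5, 63, 76, 95, 99}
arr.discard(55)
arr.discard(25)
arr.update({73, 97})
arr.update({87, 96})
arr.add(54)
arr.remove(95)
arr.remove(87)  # {1, 5, 54, 63, 73, 76, 96, 97, 99}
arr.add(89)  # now {1, 5, 54, 63, 73, 76, 89, 96, 97, 99}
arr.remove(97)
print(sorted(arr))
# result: [1, 5, 54, 63, 73, 76, 89, 96, 99]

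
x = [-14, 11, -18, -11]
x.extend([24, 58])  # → [-14, 11, -18, -11, 24, 58]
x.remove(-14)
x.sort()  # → [-18, -11, 11, 24, 58]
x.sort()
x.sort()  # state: [-18, -11, 11, 24, 58]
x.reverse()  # [58, 24, 11, -11, -18]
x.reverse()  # [-18, -11, 11, 24, 58]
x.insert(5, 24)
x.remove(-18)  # [-11, 11, 24, 58, 24]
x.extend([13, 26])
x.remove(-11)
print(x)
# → [11, 24, 58, 24, 13, 26]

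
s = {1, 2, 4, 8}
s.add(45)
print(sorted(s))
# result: [1, 2, 4, 8, 45]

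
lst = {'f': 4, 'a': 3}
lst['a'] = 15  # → {'f': 4, 'a': 15}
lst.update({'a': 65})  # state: {'f': 4, 'a': 65}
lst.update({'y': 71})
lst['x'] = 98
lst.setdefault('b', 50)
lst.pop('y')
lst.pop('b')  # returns 50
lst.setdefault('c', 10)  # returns 10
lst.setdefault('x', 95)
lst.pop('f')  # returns 4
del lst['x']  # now {'a': 65, 'c': 10}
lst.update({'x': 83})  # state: {'a': 65, 'c': 10, 'x': 83}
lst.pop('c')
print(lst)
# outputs {'a': 65, 'x': 83}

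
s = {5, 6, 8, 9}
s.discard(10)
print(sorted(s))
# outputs [5, 6, 8, 9]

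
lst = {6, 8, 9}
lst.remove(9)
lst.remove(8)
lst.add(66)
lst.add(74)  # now {6, 66, 74}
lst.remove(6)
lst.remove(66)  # {74}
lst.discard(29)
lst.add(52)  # {52, 74}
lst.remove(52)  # {74}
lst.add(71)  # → {71, 74}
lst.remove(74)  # {71}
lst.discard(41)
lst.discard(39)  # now {71}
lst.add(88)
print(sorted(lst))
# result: [71, 88]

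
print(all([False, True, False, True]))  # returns False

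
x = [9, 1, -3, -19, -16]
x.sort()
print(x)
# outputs [-19, -16, -3, 1, 9]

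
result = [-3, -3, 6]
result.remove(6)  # [-3, -3]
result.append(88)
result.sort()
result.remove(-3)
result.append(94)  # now [-3, 88, 94]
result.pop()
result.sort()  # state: [-3, 88]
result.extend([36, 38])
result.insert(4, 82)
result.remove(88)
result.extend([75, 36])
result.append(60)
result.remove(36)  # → [-3, 38, 82, 75, 36, 60]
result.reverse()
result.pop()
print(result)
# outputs [60, 36, 75, 82, 38]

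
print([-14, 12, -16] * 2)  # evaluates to [-14, 12, -16, -14, 12, -16]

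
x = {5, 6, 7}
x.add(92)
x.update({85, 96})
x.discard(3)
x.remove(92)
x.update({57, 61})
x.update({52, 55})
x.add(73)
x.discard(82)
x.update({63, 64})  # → {5, 6, 7, 52, 55, 57, 61, 63, 64, 73, 85, 96}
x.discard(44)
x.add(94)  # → {5, 6, 7, 52, 55, 57, 61, 63, 64, 73, 85, 94, 96}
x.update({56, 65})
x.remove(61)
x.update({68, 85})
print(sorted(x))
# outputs [5, 6, 7, 52, 55, 56, 57, 63, 64, 65, 68, 73, 85, 94, 96]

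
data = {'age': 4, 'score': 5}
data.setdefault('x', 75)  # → 75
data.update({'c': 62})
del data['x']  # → {'age': 4, 'score': 5, 'c': 62}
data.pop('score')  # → 5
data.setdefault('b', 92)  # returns 92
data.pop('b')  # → 92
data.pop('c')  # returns 62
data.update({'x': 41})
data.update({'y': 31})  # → {'age': 4, 'x': 41, 'y': 31}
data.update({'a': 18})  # {'age': 4, 'x': 41, 'y': 31, 'a': 18}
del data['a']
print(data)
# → {'age': 4, 'x': 41, 'y': 31}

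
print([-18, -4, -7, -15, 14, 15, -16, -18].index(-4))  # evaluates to 1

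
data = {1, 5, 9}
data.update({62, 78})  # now {1, 5, 9, 62, 78}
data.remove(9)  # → {1, 5, 62, 78}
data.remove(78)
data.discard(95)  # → {1, 5, 62}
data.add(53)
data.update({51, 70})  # {1, 5, 51, 53, 62, 70}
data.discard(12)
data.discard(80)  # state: {1, 5, 51, 53, 62, 70}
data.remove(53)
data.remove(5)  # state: {1, 51, 62, 70}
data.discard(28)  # {1, 51, 62, 70}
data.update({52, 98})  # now {1, 51, 52, 62, 70, 98}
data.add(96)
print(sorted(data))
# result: [1, 51, 52, 62, 70, 96, 98]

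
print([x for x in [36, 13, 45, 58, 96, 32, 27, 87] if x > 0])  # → [36, 13, 45, 58, 96, 32, 27, 87]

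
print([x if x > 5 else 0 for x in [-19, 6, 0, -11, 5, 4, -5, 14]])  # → [0, 6, 0, 0, 0, 0, 0, 14]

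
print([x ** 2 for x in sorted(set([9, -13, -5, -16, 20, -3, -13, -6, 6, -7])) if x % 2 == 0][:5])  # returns [256, 36, 36, 400]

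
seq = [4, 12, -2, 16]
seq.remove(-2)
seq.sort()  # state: [4, 12, 16]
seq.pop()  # 16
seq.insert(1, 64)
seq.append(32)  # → [4, 64, 12, 32]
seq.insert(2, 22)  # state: [4, 64, 22, 12, 32]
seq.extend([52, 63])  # [4, 64, 22, 12, 32, 52, 63]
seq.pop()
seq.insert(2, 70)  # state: [4, 64, 70, 22, 12, 32, 52]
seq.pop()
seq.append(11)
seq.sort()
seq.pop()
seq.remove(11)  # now [4, 12, 22, 32, 64]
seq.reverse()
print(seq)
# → [64, 32, 22, 12, 4]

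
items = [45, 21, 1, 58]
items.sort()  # [1, 21, 45, 58]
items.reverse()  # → [58, 45, 21, 1]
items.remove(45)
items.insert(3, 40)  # [58, 21, 1, 40]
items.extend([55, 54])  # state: [58, 21, 1, 40, 55, 54]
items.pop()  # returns 54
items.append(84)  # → [58, 21, 1, 40, 55, 84]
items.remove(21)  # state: [58, 1, 40, 55, 84]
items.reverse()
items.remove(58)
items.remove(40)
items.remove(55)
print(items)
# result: [84, 1]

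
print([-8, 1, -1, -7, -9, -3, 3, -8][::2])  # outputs [-8, -1, -9, 3]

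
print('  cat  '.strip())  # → cat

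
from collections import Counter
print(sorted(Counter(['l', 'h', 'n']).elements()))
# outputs ['h', 'l', 'n']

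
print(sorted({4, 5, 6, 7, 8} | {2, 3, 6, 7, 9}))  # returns [2, 3, 4, 5, 6, 7, 8, 9]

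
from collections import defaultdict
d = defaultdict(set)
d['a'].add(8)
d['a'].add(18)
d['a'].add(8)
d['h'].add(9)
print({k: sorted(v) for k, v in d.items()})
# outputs {'a': [8, 18], 'h': [9]}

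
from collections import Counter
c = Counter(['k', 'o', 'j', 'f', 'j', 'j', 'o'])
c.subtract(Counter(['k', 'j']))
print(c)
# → Counter({'o': 2, 'j': 2, 'f': 1, 'k': 0})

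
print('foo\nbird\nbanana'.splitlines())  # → ['foo', 'bird', 'banana']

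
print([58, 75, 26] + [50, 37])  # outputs [58, 75, 26, 50, 37]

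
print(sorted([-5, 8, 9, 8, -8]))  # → [-8, -5, 8, 8, 9]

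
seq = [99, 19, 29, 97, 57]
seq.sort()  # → [19, 29, 57, 97, 99]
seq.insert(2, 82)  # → [19, 29, 82, 57, 97, 99]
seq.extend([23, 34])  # [19, 29, 82, 57, 97, 99, 23, 34]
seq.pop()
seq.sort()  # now [19, 23, 29, 57, 82, 97, 99]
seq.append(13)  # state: [19, 23, 29, 57, 82, 97, 99, 13]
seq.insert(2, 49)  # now [19, 23, 49, 29, 57, 82, 97, 99, 13]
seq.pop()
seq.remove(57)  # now [19, 23, 49, 29, 82, 97, 99]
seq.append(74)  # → [19, 23, 49, 29, 82, 97, 99, 74]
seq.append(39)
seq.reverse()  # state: [39, 74, 99, 97, 82, 29, 49, 23, 19]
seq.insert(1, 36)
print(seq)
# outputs [39, 36, 74, 99, 97, 82, 29, 49, 23, 19]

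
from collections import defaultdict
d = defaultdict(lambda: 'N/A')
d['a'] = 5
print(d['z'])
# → N/A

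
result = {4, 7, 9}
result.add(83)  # {4, 7, 9, 83}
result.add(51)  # {4, 7, 9, 51, 83}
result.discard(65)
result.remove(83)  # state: {4, 7, 9, 51}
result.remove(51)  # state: {4, 7, 9}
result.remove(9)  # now {4, 7}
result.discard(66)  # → {4, 7}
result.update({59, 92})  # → {4, 7, 59, 92}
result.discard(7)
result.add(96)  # {4, 59, 92, 96}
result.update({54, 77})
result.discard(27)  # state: {4, 54, 59, 77, 92, 96}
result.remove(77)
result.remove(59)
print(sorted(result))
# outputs [4, 54, 92, 96]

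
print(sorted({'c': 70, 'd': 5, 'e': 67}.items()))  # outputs [('c', 70), ('d', 5), ('e', 67)]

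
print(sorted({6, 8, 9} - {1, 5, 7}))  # [6, 8, 9]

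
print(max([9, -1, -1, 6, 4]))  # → 9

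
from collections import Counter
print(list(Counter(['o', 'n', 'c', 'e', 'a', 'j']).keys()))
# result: ['o', 'n', 'c', 'e', 'a', 'j']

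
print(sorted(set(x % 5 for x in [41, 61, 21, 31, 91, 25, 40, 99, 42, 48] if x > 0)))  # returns [0, 1, 2, 3, 4]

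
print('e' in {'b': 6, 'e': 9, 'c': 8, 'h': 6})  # True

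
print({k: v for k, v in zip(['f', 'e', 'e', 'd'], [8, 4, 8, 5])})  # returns {'f': 8, 'e': 8, 'd': 5}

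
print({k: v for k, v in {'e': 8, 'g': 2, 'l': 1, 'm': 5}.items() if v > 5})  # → {'e': 8}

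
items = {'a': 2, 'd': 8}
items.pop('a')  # 2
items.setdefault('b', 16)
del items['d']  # {'b': 16}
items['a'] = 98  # {'b': 16, 'a': 98}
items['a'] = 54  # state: {'b': 16, 'a': 54}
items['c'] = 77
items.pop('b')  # 16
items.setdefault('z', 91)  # 91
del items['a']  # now {'c': 77, 'z': 91}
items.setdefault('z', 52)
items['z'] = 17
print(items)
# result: {'c': 77, 'z': 17}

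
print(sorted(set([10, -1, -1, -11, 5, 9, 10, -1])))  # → [-11, -1, 5, 9, 10]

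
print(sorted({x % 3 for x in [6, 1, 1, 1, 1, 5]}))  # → [0, 1, 2]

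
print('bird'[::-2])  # di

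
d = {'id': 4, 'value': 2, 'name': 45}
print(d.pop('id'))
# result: 4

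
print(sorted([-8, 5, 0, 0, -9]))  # [-9, -8, 0, 0, 5]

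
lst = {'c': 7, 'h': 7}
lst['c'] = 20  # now {'c': 20, 'h': 7}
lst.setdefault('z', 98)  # 98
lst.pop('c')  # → 20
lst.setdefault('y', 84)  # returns 84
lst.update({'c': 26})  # {'h': 7, 'z': 98, 'y': 84, 'c': 26}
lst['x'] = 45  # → {'h': 7, 'z': 98, 'y': 84, 'c': 26, 'x': 45}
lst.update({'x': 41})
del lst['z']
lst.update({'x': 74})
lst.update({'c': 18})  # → {'h': 7, 'y': 84, 'c': 18, 'x': 74}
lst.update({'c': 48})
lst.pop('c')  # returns 48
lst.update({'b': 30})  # {'h': 7, 'y': 84, 'x': 74, 'b': 30}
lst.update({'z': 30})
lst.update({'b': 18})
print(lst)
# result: {'h': 7, 'y': 84, 'x': 74, 'b': 18, 'z': 30}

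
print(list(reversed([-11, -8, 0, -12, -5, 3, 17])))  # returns [17, 3, -5, -12, 0, -8, -11]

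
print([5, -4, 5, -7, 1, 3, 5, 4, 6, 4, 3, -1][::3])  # [5, -7, 5, 4]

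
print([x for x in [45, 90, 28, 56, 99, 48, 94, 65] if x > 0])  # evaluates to [45, 90, 28, 56, 99, 48, 94, 65]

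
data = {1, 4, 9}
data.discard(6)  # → {1, 4, 9}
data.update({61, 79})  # {1, 4, 9, 61, 79}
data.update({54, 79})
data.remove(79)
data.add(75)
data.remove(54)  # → {1, 4, 9, 61, 75}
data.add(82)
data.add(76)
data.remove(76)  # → {1, 4, 9, 61, 75, 82}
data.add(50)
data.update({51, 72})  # {1, 4, 9, 50, 51, 61, 72, 75, 82}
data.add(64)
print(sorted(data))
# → [1, 4, 9, 50, 51, 61, 64, 72, 75, 82]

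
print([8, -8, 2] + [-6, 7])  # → [8, -8, 2, -6, 7]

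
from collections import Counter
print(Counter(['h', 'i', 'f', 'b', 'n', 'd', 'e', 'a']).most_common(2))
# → [('h', 1), ('i', 1)]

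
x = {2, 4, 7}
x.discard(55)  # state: {2, 4, 7}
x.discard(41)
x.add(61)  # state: {2, 4, 7, 61}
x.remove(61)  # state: {2, 4, 7}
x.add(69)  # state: {2, 4, 7, 69}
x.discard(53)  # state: {2, 4, 7, 69}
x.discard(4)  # {2, 7, 69}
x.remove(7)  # {2, 69}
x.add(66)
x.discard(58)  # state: {2, 66, 69}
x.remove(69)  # {2, 66}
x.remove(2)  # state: {66}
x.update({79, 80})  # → {66, 79, 80}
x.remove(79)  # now {66, 80}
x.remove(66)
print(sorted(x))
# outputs [80]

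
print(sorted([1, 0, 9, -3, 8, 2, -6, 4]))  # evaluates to [-6, -3, 0, 1, 2, 4, 8, 9]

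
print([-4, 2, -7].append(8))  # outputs None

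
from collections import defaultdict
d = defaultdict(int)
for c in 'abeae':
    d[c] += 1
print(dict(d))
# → {'a': 2, 'b': 1, 'e': 2}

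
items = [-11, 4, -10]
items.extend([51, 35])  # [-11, 4, -10, 51, 35]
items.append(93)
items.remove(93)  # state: [-11, 4, -10, 51, 35]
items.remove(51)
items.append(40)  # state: [-11, 4, -10, 35, 40]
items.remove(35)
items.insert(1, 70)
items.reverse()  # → [40, -10, 4, 70, -11]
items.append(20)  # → [40, -10, 4, 70, -11, 20]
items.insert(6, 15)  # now [40, -10, 4, 70, -11, 20, 15]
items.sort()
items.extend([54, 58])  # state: [-11, -10, 4, 15, 20, 40, 70, 54, 58]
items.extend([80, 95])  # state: [-11, -10, 4, 15, 20, 40, 70, 54, 58, 80, 95]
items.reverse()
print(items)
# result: [95, 80, 58, 54, 70, 40, 20, 15, 4, -10, -11]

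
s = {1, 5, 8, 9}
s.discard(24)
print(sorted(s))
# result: [1, 5, 8, 9]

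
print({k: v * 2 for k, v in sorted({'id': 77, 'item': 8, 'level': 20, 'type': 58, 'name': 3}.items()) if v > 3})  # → {'id': 154, 'item': 16, 'level': 40, 'type': 116}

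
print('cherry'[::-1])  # yrrehc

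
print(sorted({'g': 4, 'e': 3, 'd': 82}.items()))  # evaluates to [('d', 82), ('e', 3), ('g', 4)]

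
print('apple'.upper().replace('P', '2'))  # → A22LE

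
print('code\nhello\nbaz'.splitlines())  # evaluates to ['code', 'hello', 'baz']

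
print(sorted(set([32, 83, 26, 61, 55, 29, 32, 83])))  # [26, 29, 32, 55, 61, 83]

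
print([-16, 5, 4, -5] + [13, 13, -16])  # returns [-16, 5, 4, -5, 13, 13, -16]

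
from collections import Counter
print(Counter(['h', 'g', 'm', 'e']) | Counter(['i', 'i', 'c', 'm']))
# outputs Counter({'i': 2, 'h': 1, 'g': 1, 'm': 1, 'e': 1, 'c': 1})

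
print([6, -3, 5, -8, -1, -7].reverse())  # None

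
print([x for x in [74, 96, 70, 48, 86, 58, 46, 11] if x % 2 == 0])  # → [74, 96, 70, 48, 86, 58, 46]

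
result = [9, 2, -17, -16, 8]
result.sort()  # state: [-17, -16, 2, 8, 9]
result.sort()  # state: [-17, -16, 2, 8, 9]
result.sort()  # [-17, -16, 2, 8, 9]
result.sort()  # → [-17, -16, 2, 8, 9]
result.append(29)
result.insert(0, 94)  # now [94, -17, -16, 2, 8, 9, 29]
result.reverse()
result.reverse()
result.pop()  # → 29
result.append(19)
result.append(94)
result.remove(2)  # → [94, -17, -16, 8, 9, 19, 94]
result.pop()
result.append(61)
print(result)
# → [94, -17, -16, 8, 9, 19, 61]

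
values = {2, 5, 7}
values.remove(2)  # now {5, 7}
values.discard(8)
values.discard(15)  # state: {5, 7}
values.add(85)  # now {5, 7, 85}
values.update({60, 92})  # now {5, 7, 60, 85, 92}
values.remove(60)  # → {5, 7, 85, 92}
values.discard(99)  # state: {5, 7, 85, 92}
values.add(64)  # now {5, 7, 64, 85, 92}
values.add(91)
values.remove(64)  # {5, 7, 85, 91, 92}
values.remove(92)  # {5, 7, 85, 91}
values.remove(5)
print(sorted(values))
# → [7, 85, 91]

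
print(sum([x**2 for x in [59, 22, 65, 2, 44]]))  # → 10130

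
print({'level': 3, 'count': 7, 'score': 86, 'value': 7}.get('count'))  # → 7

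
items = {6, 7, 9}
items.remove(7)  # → {6, 9}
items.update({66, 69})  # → {6, 9, 66, 69}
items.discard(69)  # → {6, 9, 66}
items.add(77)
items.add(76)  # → {6, 9, 66, 76, 77}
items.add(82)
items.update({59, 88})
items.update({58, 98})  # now {6, 9, 58, 59, 66, 76, 77, 82, 88, 98}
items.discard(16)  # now {6, 9, 58, 59, 66, 76, 77, 82, 88, 98}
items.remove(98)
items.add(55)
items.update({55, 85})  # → {6, 9, 55, 58, 59, 66, 76, 77, 82, 85, 88}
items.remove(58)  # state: {6, 9, 55, 59, 66, 76, 77, 82, 85, 88}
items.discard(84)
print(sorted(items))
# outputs [6, 9, 55, 59, 66, 76, 77, 82, 85, 88]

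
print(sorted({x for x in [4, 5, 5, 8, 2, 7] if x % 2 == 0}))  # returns [2, 4, 8]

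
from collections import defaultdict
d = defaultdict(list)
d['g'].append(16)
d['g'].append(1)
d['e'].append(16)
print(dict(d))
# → {'g': [16, 1], 'e': [16]}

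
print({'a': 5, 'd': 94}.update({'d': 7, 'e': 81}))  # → None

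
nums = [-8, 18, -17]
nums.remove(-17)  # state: [-8, 18]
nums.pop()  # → 18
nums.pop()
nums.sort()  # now []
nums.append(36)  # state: [36]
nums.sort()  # [36]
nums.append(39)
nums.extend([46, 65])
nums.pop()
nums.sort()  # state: [36, 39, 46]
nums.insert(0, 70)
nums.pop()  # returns 46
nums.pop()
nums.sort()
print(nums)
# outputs [36, 70]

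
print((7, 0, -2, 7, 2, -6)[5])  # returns -6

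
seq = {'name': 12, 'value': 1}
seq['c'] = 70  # {'name': 12, 'value': 1, 'c': 70}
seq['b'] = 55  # {'name': 12, 'value': 1, 'c': 70, 'b': 55}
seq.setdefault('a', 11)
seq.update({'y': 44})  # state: {'name': 12, 'value': 1, 'c': 70, 'b': 55, 'a': 11, 'y': 44}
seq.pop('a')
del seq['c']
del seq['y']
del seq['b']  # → {'name': 12, 'value': 1}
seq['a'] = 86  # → {'name': 12, 'value': 1, 'a': 86}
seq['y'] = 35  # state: {'name': 12, 'value': 1, 'a': 86, 'y': 35}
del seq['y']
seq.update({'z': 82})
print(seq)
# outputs {'name': 12, 'value': 1, 'a': 86, 'z': 82}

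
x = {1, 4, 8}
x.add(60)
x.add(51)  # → {1, 4, 8, 51, 60}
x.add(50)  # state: {1, 4, 8, 50, 51, 60}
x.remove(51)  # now {1, 4, 8, 50, 60}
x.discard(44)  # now {1, 4, 8, 50, 60}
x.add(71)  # {1, 4, 8, 50, 60, 71}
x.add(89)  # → {1, 4, 8, 50, 60, 71, 89}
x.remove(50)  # {1, 4, 8, 60, 71, 89}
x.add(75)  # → {1, 4, 8, 60, 71, 75, 89}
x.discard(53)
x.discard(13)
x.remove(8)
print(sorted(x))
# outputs [1, 4, 60, 71, 75, 89]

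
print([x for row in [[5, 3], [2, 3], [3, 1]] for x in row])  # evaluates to [5, 3, 2, 3, 3, 1]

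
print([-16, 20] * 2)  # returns [-16, 20, -16, 20]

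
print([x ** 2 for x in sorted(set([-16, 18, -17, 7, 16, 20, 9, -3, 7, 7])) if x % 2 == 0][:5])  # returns [256, 256, 324, 400]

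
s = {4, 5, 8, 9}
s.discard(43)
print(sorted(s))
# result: [4, 5, 8, 9]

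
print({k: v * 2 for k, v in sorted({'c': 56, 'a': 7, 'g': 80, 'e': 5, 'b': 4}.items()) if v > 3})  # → {'a': 14, 'b': 8, 'c': 112, 'e': 10, 'g': 160}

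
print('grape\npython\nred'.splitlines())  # ['grape', 'python', 'red']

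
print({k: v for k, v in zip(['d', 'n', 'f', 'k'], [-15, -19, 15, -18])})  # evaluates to {'d': -15, 'n': -19, 'f': 15, 'k': -18}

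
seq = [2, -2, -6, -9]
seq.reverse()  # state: [-9, -6, -2, 2]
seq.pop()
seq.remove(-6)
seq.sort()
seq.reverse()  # [-2, -9]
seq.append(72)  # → [-2, -9, 72]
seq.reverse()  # [72, -9, -2]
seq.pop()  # -2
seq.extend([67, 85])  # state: [72, -9, 67, 85]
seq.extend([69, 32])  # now [72, -9, 67, 85, 69, 32]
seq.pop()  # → 32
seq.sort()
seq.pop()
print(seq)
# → [-9, 67, 69, 72]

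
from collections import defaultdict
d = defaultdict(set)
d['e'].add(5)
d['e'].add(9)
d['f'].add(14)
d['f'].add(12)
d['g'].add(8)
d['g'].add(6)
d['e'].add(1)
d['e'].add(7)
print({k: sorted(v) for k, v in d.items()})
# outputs {'e': [1, 5, 7, 9], 'f': [12, 14], 'g': [6, 8]}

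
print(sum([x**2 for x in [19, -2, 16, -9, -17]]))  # 991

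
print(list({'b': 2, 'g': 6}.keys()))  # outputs ['b', 'g']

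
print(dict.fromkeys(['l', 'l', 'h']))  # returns {'l': None, 'h': None}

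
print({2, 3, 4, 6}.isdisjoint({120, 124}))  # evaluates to True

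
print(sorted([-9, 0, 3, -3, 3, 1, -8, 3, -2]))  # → [-9, -8, -3, -2, 0, 1, 3, 3, 3]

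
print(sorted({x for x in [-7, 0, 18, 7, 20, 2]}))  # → [-7, 0, 2, 7, 18, 20]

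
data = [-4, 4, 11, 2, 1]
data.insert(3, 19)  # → [-4, 4, 11, 19, 2, 1]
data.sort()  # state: [-4, 1, 2, 4, 11, 19]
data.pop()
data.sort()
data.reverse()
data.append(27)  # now [11, 4, 2, 1, -4, 27]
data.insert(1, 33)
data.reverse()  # [27, -4, 1, 2, 4, 33, 11]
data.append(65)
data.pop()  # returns 65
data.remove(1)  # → [27, -4, 2, 4, 33, 11]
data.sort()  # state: [-4, 2, 4, 11, 27, 33]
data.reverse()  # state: [33, 27, 11, 4, 2, -4]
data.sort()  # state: [-4, 2, 4, 11, 27, 33]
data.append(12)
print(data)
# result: [-4, 2, 4, 11, 27, 33, 12]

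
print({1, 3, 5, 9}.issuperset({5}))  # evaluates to True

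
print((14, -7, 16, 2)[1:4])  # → (-7, 16, 2)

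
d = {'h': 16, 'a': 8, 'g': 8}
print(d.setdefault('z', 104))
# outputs 104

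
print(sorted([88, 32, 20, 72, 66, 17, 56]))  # [17, 20, 32, 56, 66, 72, 88]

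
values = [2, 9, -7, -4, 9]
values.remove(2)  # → [9, -7, -4, 9]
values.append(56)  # [9, -7, -4, 9, 56]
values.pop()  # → 56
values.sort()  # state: [-7, -4, 9, 9]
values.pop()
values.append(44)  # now [-7, -4, 9, 44]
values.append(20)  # [-7, -4, 9, 44, 20]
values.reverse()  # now [20, 44, 9, -4, -7]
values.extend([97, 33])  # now [20, 44, 9, -4, -7, 97, 33]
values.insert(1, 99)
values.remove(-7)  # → [20, 99, 44, 9, -4, 97, 33]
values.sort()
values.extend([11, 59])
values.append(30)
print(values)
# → [-4, 9, 20, 33, 44, 97, 99, 11, 59, 30]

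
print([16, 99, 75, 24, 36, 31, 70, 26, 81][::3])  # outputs [16, 24, 70]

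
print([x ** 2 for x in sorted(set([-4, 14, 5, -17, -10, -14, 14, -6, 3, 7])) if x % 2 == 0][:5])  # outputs [196, 100, 36, 16, 196]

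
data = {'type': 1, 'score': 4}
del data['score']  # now {'type': 1}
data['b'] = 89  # {'type': 1, 'b': 89}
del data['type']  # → {'b': 89}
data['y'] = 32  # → {'b': 89, 'y': 32}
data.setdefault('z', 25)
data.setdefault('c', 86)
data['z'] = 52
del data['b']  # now {'y': 32, 'z': 52, 'c': 86}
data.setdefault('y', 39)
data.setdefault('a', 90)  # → 90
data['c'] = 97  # {'y': 32, 'z': 52, 'c': 97, 'a': 90}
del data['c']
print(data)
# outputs {'y': 32, 'z': 52, 'a': 90}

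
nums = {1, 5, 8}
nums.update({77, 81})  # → {1, 5, 8, 77, 81}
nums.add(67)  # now {1, 5, 8, 67, 77, 81}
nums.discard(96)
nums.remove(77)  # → {1, 5, 8, 67, 81}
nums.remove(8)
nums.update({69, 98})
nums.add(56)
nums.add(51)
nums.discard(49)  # {1, 5, 51, 56, 67, 69, 81, 98}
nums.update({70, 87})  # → {1, 5, 51, 56, 67, 69, 70, 81, 87, 98}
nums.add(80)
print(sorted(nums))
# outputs [1, 5, 51, 56, 67, 69, 70, 80, 81, 87, 98]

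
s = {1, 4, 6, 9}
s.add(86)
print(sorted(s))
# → [1, 4, 6, 9, 86]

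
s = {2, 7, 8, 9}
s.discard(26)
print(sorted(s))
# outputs [2, 7, 8, 9]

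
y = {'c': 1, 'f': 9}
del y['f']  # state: {'c': 1}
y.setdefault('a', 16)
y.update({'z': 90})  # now {'c': 1, 'a': 16, 'z': 90}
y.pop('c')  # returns 1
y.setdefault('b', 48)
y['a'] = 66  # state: {'a': 66, 'z': 90, 'b': 48}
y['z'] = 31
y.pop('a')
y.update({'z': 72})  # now {'z': 72, 'b': 48}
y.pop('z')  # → 72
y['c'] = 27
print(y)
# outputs {'b': 48, 'c': 27}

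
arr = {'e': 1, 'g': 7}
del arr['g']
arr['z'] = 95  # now {'e': 1, 'z': 95}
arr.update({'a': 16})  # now {'e': 1, 'z': 95, 'a': 16}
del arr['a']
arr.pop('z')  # 95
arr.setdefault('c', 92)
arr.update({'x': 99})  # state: {'e': 1, 'c': 92, 'x': 99}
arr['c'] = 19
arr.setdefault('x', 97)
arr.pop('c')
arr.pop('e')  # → 1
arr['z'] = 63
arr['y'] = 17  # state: {'x': 99, 'z': 63, 'y': 17}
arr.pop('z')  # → 63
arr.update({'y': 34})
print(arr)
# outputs {'x': 99, 'y': 34}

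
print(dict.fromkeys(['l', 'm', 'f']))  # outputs {'l': None, 'm': None, 'f': None}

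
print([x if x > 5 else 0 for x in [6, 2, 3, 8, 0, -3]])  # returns [6, 0, 0, 8, 0, 0]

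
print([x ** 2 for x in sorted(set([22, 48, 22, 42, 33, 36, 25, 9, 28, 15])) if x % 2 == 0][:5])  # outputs [484, 784, 1296, 1764, 2304]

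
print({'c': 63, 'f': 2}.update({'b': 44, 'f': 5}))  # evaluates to None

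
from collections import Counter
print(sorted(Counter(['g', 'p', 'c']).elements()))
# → ['c', 'g', 'p']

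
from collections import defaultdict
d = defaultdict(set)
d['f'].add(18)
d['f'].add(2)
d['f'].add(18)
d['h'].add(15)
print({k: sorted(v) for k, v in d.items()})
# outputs {'f': [2, 18], 'h': [15]}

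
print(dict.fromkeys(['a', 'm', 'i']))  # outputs {'a': None, 'm': None, 'i': None}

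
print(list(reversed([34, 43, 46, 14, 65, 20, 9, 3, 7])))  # [7, 3, 9, 20, 65, 14, 46, 43, 34]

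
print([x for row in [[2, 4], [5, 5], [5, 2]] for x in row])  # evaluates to [2, 4, 5, 5, 5, 2]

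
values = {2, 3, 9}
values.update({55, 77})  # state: {2, 3, 9, 55, 77}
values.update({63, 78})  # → {2, 3, 9, 55, 63, 77, 78}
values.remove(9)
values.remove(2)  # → {3, 55, 63, 77, 78}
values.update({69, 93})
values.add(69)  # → {3, 55, 63, 69, 77, 78, 93}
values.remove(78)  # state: {3, 55, 63, 69, 77, 93}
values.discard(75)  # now {3, 55, 63, 69, 77, 93}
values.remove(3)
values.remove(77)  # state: {55, 63, 69, 93}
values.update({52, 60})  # {52, 55, 60, 63, 69, 93}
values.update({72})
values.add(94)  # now {52, 55, 60, 63, 69, 72, 93, 94}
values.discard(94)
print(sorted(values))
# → [52, 55, 60, 63, 69, 72, 93]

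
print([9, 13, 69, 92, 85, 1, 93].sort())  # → None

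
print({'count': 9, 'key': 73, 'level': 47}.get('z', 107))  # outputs 107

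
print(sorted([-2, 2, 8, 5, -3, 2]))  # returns [-3, -2, 2, 2, 5, 8]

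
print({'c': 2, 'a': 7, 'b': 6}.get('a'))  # 7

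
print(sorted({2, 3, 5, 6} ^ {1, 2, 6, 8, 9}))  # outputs [1, 3, 5, 8, 9]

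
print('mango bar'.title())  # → Mango Bar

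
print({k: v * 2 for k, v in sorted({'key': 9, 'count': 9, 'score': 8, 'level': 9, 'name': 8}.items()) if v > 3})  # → {'count': 18, 'key': 18, 'level': 18, 'name': 16, 'score': 16}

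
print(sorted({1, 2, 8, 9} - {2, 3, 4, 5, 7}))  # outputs [1, 8, 9]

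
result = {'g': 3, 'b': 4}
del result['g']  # {'b': 4}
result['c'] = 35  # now {'b': 4, 'c': 35}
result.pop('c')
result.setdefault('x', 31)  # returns 31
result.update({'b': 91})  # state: {'b': 91, 'x': 31}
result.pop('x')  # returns 31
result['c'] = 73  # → {'b': 91, 'c': 73}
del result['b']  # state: {'c': 73}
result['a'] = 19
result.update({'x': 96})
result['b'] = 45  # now {'c': 73, 'a': 19, 'x': 96, 'b': 45}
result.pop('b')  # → 45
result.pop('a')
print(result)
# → {'c': 73, 'x': 96}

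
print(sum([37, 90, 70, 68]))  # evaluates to 265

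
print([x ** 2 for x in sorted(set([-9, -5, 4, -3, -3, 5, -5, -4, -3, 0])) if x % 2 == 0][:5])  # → [16, 0, 16]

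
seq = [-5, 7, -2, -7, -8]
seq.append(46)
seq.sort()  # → [-8, -7, -5, -2, 7, 46]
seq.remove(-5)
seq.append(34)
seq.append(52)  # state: [-8, -7, -2, 7, 46, 34, 52]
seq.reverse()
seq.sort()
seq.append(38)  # [-8, -7, -2, 7, 34, 46, 52, 38]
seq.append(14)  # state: [-8, -7, -2, 7, 34, 46, 52, 38, 14]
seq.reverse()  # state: [14, 38, 52, 46, 34, 7, -2, -7, -8]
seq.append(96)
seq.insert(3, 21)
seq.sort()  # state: [-8, -7, -2, 7, 14, 21, 34, 38, 46, 52, 96]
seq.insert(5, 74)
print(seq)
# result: [-8, -7, -2, 7, 14, 74, 21, 34, 38, 46, 52, 96]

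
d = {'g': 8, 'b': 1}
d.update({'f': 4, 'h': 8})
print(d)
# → {'g': 8, 'b': 1, 'f': 4, 'h': 8}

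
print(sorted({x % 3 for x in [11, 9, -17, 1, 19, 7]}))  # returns [0, 1, 2]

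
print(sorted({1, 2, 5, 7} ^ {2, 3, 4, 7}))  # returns [1, 3, 4, 5]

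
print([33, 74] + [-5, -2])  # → [33, 74, -5, -2]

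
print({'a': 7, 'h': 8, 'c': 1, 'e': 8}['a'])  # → 7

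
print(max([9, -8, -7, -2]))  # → 9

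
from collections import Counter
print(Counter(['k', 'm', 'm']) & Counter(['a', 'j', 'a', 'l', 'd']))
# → Counter()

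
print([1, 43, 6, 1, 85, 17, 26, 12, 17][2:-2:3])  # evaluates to [6, 17]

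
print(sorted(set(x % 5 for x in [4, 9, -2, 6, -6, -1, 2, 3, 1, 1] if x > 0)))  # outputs [1, 2, 3, 4]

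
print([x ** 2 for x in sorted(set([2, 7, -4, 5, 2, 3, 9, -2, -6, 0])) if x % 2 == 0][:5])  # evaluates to [36, 16, 4, 0, 4]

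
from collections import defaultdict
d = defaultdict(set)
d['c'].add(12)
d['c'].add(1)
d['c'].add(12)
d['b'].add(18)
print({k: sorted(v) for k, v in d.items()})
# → {'c': [1, 12], 'b': [18]}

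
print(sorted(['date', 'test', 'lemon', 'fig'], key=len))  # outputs ['fig', 'date', 'test', 'lemon']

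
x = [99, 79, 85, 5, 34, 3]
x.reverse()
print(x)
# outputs [3, 34, 5, 85, 79, 99]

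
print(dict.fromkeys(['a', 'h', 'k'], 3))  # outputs {'a': 3, 'h': 3, 'k': 3}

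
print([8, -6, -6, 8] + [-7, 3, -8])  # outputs [8, -6, -6, 8, -7, 3, -8]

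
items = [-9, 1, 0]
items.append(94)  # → [-9, 1, 0, 94]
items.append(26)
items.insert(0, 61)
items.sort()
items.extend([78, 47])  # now [-9, 0, 1, 26, 61, 94, 78, 47]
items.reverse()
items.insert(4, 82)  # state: [47, 78, 94, 61, 82, 26, 1, 0, -9]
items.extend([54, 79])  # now [47, 78, 94, 61, 82, 26, 1, 0, -9, 54, 79]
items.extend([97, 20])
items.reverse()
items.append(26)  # [20, 97, 79, 54, -9, 0, 1, 26, 82, 61, 94, 78, 47, 26]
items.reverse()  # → [26, 47, 78, 94, 61, 82, 26, 1, 0, -9, 54, 79, 97, 20]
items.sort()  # [-9, 0, 1, 20, 26, 26, 47, 54, 61, 78, 79, 82, 94, 97]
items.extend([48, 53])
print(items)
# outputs [-9, 0, 1, 20, 26, 26, 47, 54, 61, 78, 79, 82, 94, 97, 48, 53]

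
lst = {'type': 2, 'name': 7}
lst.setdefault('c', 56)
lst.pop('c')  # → 56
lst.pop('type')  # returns 2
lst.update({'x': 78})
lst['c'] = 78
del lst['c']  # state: {'name': 7, 'x': 78}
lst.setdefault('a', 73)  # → 73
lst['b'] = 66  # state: {'name': 7, 'x': 78, 'a': 73, 'b': 66}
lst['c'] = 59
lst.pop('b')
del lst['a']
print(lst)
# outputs {'name': 7, 'x': 78, 'c': 59}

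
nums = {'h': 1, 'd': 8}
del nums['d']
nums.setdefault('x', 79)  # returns 79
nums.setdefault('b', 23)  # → 23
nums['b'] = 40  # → {'h': 1, 'x': 79, 'b': 40}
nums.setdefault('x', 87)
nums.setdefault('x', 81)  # 79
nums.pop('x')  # 79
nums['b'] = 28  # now {'h': 1, 'b': 28}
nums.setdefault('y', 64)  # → 64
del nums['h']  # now {'b': 28, 'y': 64}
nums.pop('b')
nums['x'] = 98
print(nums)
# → {'y': 64, 'x': 98}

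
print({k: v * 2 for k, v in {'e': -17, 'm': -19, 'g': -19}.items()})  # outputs {'e': -34, 'm': -38, 'g': -38}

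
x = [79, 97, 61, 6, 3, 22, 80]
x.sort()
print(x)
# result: [3, 6, 22, 61, 79, 80, 97]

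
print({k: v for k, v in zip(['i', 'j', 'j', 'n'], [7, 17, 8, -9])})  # {'i': 7, 'j': 8, 'n': -9}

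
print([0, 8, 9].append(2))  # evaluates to None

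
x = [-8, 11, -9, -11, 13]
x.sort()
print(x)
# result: [-11, -9, -8, 11, 13]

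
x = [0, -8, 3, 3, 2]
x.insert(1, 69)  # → [0, 69, -8, 3, 3, 2]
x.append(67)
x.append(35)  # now [0, 69, -8, 3, 3, 2, 67, 35]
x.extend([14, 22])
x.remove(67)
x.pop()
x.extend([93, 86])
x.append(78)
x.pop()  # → 78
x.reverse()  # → [86, 93, 14, 35, 2, 3, 3, -8, 69, 0]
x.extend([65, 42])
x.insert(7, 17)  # [86, 93, 14, 35, 2, 3, 3, 17, -8, 69, 0, 65, 42]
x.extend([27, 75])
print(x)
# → [86, 93, 14, 35, 2, 3, 3, 17, -8, 69, 0, 65, 42, 27, 75]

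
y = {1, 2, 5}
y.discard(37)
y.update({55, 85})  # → {1, 2, 5, 55, 85}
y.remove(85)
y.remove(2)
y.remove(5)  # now {1, 55}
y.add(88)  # {1, 55, 88}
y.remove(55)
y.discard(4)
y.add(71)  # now {1, 71, 88}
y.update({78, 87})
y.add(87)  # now {1, 71, 78, 87, 88}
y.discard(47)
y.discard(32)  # {1, 71, 78, 87, 88}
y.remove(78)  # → {1, 71, 87, 88}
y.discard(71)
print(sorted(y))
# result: [1, 87, 88]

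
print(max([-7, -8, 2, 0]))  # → 2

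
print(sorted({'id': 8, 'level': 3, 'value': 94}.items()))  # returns [('id', 8), ('level', 3), ('value', 94)]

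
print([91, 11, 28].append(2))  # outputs None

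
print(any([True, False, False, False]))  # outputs True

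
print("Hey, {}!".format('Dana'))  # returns Hey, Dana!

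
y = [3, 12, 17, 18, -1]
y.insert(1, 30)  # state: [3, 30, 12, 17, 18, -1]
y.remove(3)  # [30, 12, 17, 18, -1]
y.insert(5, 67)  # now [30, 12, 17, 18, -1, 67]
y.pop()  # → 67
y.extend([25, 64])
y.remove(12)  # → [30, 17, 18, -1, 25, 64]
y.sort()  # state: [-1, 17, 18, 25, 30, 64]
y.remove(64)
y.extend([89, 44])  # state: [-1, 17, 18, 25, 30, 89, 44]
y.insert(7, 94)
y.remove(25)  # [-1, 17, 18, 30, 89, 44, 94]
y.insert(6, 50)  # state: [-1, 17, 18, 30, 89, 44, 50, 94]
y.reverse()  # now [94, 50, 44, 89, 30, 18, 17, -1]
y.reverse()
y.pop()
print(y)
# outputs [-1, 17, 18, 30, 89, 44, 50]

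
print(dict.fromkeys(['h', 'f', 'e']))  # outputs {'h': None, 'f': None, 'e': None}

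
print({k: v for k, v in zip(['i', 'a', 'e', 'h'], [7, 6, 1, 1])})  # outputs {'i': 7, 'a': 6, 'e': 1, 'h': 1}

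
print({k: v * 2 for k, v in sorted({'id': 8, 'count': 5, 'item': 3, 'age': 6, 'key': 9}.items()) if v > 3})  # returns {'age': 12, 'count': 10, 'id': 16, 'key': 18}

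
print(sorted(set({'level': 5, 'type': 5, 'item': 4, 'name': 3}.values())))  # [3, 4, 5]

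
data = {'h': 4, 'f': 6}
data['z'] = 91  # {'h': 4, 'f': 6, 'z': 91}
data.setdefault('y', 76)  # 76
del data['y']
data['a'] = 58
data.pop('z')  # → 91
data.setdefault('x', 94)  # 94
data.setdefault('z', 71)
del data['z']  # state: {'h': 4, 'f': 6, 'a': 58, 'x': 94}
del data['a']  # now {'h': 4, 'f': 6, 'x': 94}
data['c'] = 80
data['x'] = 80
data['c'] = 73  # {'h': 4, 'f': 6, 'x': 80, 'c': 73}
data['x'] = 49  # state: {'h': 4, 'f': 6, 'x': 49, 'c': 73}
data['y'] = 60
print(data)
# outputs {'h': 4, 'f': 6, 'x': 49, 'c': 73, 'y': 60}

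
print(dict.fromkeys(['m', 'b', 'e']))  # {'m': None, 'b': None, 'e': None}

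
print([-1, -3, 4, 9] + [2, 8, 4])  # [-1, -3, 4, 9, 2, 8, 4]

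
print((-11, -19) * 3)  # (-11, -19, -11, -19, -11, -19)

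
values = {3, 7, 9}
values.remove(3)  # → {7, 9}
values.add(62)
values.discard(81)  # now {7, 9, 62}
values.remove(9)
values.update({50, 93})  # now {7, 50, 62, 93}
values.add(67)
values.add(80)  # {7, 50, 62, 67, 80, 93}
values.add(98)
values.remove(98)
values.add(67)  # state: {7, 50, 62, 67, 80, 93}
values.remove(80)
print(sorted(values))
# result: [7, 50, 62, 67, 93]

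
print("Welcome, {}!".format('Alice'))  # Welcome, Alice!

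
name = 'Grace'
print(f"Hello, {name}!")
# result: Hello, Grace!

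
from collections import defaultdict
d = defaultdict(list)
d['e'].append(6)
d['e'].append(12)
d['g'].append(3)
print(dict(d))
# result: {'e': [6, 12], 'g': [3]}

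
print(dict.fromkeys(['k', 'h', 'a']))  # {'k': None, 'h': None, 'a': None}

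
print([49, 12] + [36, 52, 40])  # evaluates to [49, 12, 36, 52, 40]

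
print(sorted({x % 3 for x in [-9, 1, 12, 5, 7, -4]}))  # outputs [0, 1, 2]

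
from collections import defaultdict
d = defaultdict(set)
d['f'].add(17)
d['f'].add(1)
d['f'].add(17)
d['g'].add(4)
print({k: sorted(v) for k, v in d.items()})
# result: {'f': [1, 17], 'g': [4]}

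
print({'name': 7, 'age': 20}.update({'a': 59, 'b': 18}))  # None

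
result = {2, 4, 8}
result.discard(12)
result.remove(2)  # {4, 8}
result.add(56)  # {4, 8, 56}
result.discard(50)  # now {4, 8, 56}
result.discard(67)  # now {4, 8, 56}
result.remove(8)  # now {4, 56}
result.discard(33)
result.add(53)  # {4, 53, 56}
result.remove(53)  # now {4, 56}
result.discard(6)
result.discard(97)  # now {4, 56}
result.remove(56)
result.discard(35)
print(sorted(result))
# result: [4]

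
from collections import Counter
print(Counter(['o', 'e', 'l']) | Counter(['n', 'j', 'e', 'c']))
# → Counter({'o': 1, 'e': 1, 'l': 1, 'n': 1, 'j': 1, 'c': 1})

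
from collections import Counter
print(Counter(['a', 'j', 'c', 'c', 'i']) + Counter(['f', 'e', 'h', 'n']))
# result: Counter({'c': 2, 'a': 1, 'j': 1, 'i': 1, 'f': 1, 'e': 1, 'h': 1, 'n': 1})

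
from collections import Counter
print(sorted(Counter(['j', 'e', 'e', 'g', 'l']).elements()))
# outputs ['e', 'e', 'g', 'j', 'l']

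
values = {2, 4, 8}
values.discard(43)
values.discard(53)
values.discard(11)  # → {2, 4, 8}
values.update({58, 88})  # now {2, 4, 8, 58, 88}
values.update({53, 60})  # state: {2, 4, 8, 53, 58, 60, 88}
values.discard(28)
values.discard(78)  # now {2, 4, 8, 53, 58, 60, 88}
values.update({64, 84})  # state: {2, 4, 8, 53, 58, 60, 64, 84, 88}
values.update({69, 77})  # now {2, 4, 8, 53, 58, 60, 64, 69, 77, 84, 88}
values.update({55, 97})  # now {2, 4, 8, 53, 55, 58, 60, 64, 69, 77, 84, 88, 97}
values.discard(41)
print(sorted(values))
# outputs [2, 4, 8, 53, 55, 58, 60, 64, 69, 77, 84, 88, 97]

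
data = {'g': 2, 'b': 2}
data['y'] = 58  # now {'g': 2, 'b': 2, 'y': 58}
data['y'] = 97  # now {'g': 2, 'b': 2, 'y': 97}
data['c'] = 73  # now {'g': 2, 'b': 2, 'y': 97, 'c': 73}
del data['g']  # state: {'b': 2, 'y': 97, 'c': 73}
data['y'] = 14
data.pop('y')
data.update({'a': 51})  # {'b': 2, 'c': 73, 'a': 51}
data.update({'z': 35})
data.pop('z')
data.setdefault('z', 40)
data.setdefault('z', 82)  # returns 40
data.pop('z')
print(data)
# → {'b': 2, 'c': 73, 'a': 51}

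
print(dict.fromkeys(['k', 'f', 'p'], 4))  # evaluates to {'k': 4, 'f': 4, 'p': 4}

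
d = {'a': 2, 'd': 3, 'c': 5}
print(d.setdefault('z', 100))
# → 100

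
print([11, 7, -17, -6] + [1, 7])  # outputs [11, 7, -17, -6, 1, 7]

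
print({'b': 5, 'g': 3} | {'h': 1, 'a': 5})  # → {'b': 5, 'g': 3, 'h': 1, 'a': 5}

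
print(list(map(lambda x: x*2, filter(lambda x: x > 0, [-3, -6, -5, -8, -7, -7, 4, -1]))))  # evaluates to [8]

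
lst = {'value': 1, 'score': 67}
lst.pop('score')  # 67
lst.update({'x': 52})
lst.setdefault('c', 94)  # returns 94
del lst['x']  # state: {'value': 1, 'c': 94}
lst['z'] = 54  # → {'value': 1, 'c': 94, 'z': 54}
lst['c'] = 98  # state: {'value': 1, 'c': 98, 'z': 54}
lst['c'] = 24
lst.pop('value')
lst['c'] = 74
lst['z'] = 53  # {'c': 74, 'z': 53}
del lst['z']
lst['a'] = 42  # {'c': 74, 'a': 42}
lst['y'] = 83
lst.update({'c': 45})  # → {'c': 45, 'a': 42, 'y': 83}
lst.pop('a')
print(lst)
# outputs {'c': 45, 'y': 83}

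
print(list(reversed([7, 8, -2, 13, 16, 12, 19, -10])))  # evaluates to [-10, 19, 12, 16, 13, -2, 8, 7]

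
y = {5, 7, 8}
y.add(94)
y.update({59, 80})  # {5, 7, 8, 59, 80, 94}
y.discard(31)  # {5, 7, 8, 59, 80, 94}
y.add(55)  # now {5, 7, 8, 55, 59, 80, 94}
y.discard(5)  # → {7, 8, 55, 59, 80, 94}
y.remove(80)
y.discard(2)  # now {7, 8, 55, 59, 94}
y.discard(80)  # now {7, 8, 55, 59, 94}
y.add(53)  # {7, 8, 53, 55, 59, 94}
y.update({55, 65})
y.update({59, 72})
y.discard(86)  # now {7, 8, 53, 55, 59, 65, 72, 94}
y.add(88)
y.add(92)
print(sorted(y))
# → [7, 8, 53, 55, 59, 65, 72, 88, 92, 94]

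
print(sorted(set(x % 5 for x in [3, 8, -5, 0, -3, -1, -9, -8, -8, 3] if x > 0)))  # [3]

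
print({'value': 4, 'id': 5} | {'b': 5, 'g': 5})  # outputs {'value': 4, 'id': 5, 'b': 5, 'g': 5}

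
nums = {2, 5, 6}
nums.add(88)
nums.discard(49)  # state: {2, 5, 6, 88}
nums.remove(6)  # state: {2, 5, 88}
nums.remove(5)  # {2, 88}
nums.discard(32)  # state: {2, 88}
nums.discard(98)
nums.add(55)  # {2, 55, 88}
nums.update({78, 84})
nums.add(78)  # {2, 55, 78, 84, 88}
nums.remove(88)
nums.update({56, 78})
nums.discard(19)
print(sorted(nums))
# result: [2, 55, 56, 78, 84]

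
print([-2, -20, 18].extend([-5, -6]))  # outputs None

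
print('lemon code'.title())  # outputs Lemon Code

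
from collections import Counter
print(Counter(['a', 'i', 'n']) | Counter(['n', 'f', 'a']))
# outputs Counter({'a': 1, 'i': 1, 'n': 1, 'f': 1})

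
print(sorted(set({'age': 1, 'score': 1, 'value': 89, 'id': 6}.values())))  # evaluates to [1, 6, 89]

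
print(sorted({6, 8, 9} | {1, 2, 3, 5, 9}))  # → [1, 2, 3, 5, 6, 8, 9]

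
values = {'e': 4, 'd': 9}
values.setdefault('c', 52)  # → 52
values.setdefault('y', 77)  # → 77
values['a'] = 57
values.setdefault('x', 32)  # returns 32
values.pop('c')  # 52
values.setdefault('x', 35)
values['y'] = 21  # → {'e': 4, 'd': 9, 'y': 21, 'a': 57, 'x': 32}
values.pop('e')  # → 4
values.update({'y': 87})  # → {'d': 9, 'y': 87, 'a': 57, 'x': 32}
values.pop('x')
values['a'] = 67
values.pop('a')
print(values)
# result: {'d': 9, 'y': 87}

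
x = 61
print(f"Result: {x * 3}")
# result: Result: 183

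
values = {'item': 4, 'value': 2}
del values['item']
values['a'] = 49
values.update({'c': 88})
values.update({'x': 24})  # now {'value': 2, 'a': 49, 'c': 88, 'x': 24}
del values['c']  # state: {'value': 2, 'a': 49, 'x': 24}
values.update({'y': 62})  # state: {'value': 2, 'a': 49, 'x': 24, 'y': 62}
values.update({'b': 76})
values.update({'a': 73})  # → {'value': 2, 'a': 73, 'x': 24, 'y': 62, 'b': 76}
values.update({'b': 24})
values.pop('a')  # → 73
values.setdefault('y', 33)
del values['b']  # {'value': 2, 'x': 24, 'y': 62}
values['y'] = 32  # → {'value': 2, 'x': 24, 'y': 32}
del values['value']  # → {'x': 24, 'y': 32}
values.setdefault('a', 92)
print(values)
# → {'x': 24, 'y': 32, 'a': 92}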